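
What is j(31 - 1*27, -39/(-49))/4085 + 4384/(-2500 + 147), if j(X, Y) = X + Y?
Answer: -175394081/94197649 ≈ -1.8620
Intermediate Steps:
j(31 - 1*27, -39/(-49))/4085 + 4384/(-2500 + 147) = ((31 - 1*27) - 39/(-49))/4085 + 4384/(-2500 + 147) = ((31 - 27) - 39*(-1/49))*(1/4085) + 4384/(-2353) = (4 + 39/49)*(1/4085) + 4384*(-1/2353) = (235/49)*(1/4085) - 4384/2353 = 47/40033 - 4384/2353 = -175394081/94197649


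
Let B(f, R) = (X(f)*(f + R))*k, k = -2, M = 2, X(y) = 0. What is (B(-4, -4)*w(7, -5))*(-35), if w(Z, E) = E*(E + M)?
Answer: 0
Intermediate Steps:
w(Z, E) = E*(2 + E) (w(Z, E) = E*(E + 2) = E*(2 + E))
B(f, R) = 0 (B(f, R) = (0*(f + R))*(-2) = (0*(R + f))*(-2) = 0*(-2) = 0)
(B(-4, -4)*w(7, -5))*(-35) = (0*(-5*(2 - 5)))*(-35) = (0*(-5*(-3)))*(-35) = (0*15)*(-35) = 0*(-35) = 0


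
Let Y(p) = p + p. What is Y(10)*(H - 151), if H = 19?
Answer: -2640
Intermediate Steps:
Y(p) = 2*p
Y(10)*(H - 151) = (2*10)*(19 - 151) = 20*(-132) = -2640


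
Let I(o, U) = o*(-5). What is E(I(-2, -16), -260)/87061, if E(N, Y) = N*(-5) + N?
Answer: -40/87061 ≈ -0.00045945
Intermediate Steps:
I(o, U) = -5*o
E(N, Y) = -4*N (E(N, Y) = -5*N + N = -4*N)
E(I(-2, -16), -260)/87061 = -(-20)*(-2)/87061 = -4*10*(1/87061) = -40*1/87061 = -40/87061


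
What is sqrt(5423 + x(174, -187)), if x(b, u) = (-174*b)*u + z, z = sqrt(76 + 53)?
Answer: sqrt(5667035 + sqrt(129)) ≈ 2380.6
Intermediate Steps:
z = sqrt(129) ≈ 11.358
x(b, u) = sqrt(129) - 174*b*u (x(b, u) = (-174*b)*u + sqrt(129) = -174*b*u + sqrt(129) = sqrt(129) - 174*b*u)
sqrt(5423 + x(174, -187)) = sqrt(5423 + (sqrt(129) - 174*174*(-187))) = sqrt(5423 + (sqrt(129) + 5661612)) = sqrt(5423 + (5661612 + sqrt(129))) = sqrt(5667035 + sqrt(129))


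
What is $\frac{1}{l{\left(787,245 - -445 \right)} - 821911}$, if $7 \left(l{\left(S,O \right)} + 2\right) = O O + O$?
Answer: $- \frac{7}{5276601} \approx -1.3266 \cdot 10^{-6}$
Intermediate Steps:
$l{\left(S,O \right)} = -2 + \frac{O}{7} + \frac{O^{2}}{7}$ ($l{\left(S,O \right)} = -2 + \frac{O O + O}{7} = -2 + \frac{O^{2} + O}{7} = -2 + \frac{O + O^{2}}{7} = -2 + \left(\frac{O}{7} + \frac{O^{2}}{7}\right) = -2 + \frac{O}{7} + \frac{O^{2}}{7}$)
$\frac{1}{l{\left(787,245 - -445 \right)} - 821911} = \frac{1}{\left(-2 + \frac{245 - -445}{7} + \frac{\left(245 - -445\right)^{2}}{7}\right) - 821911} = \frac{1}{\left(-2 + \frac{245 + 445}{7} + \frac{\left(245 + 445\right)^{2}}{7}\right) - 821911} = \frac{1}{\left(-2 + \frac{1}{7} \cdot 690 + \frac{690^{2}}{7}\right) - 821911} = \frac{1}{\left(-2 + \frac{690}{7} + \frac{1}{7} \cdot 476100\right) - 821911} = \frac{1}{\left(-2 + \frac{690}{7} + \frac{476100}{7}\right) - 821911} = \frac{1}{\frac{476776}{7} - 821911} = \frac{1}{- \frac{5276601}{7}} = - \frac{7}{5276601}$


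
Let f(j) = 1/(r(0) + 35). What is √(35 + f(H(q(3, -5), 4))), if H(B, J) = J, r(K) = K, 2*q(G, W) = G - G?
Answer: √42910/35 ≈ 5.9185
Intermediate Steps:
q(G, W) = 0 (q(G, W) = (G - G)/2 = (½)*0 = 0)
f(j) = 1/35 (f(j) = 1/(0 + 35) = 1/35)
√(35 + f(H(q(3, -5), 4))) = √(35 + 1/35) = √(1226/35) = √42910/35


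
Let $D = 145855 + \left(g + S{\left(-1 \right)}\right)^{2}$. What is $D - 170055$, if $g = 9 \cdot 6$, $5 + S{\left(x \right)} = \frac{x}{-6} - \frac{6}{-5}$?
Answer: $- \frac{19496879}{900} \approx -21663.0$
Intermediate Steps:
$S{\left(x \right)} = - \frac{19}{5} - \frac{x}{6}$ ($S{\left(x \right)} = -5 + \left(\frac{x}{-6} - \frac{6}{-5}\right) = -5 + \left(x \left(- \frac{1}{6}\right) - - \frac{6}{5}\right) = -5 - \left(- \frac{6}{5} + \frac{x}{6}\right) = - \frac{19}{5} - \frac{x}{6}$)
$g = 54$
$D = \frac{133552621}{900}$ ($D = 145855 + \left(54 - \frac{109}{30}\right)^{2} = 145855 + \left(\frac{1511}{30}\right)^{2} = 145855 + \frac{2283121}{900} = \frac{133552621}{900} \approx 1.4839 \cdot 10^{5}$)
$D - 170055 = \frac{133552621}{900} - 170055 = - \frac{19496879}{900}$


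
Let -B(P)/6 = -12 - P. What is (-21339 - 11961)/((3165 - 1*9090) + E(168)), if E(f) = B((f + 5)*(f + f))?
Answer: -2220/22861 ≈ -0.097109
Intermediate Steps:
B(P) = 72 + 6*P (B(P) = -6*(-12 - P) = 72 + 6*P)
E(f) = 72 + 12*f*(5 + f) (E(f) = 72 + 6*((f + 5)*(f + f)) = 72 + 6*((5 + f)*(2*f)) = 72 + 6*(2*f*(5 + f)) = 72 + 12*f*(5 + f))
(-21339 - 11961)/((3165 - 1*9090) + E(168)) = (-21339 - 11961)/((3165 - 1*9090) + (72 + 12*168*(5 + 168))) = -33300/((3165 - 9090) + (72 + 12*168*173)) = -33300/(-5925 + (72 + 348768)) = -33300/(-5925 + 348840) = -33300/342915 = -33300*1/342915 = -2220/22861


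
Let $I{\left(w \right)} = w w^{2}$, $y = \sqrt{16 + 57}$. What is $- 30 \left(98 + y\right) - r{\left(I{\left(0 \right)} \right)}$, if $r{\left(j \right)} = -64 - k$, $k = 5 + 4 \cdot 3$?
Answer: $-2859 - 30 \sqrt{73} \approx -3115.3$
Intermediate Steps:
$y = \sqrt{73} \approx 8.544$
$k = 17$ ($k = 5 + 12 = 17$)
$I{\left(w \right)} = w^{3}$
$r{\left(j \right)} = -81$ ($r{\left(j \right)} = -64 - 17 = -81$)
$- 30 \left(98 + y\right) - r{\left(I{\left(0 \right)} \right)} = - 30 \left(98 + \sqrt{73}\right) - -81 = \left(-2940 - 30 \sqrt{73}\right) + 81 = -2859 - 30 \sqrt{73}$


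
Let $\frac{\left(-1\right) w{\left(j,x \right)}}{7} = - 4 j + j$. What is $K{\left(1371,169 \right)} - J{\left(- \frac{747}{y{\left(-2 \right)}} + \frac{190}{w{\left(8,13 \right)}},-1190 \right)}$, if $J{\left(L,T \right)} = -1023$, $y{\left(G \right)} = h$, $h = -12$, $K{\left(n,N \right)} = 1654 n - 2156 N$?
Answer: $1904293$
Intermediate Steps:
$K{\left(n,N \right)} = - 2156 N + 1654 n$
$y{\left(G \right)} = -12$
$w{\left(j,x \right)} = 21 j$ ($w{\left(j,x \right)} = - 7 \left(- 4 j + j\right) = - 7 \left(- 3 j\right) = 21 j$)
$K{\left(1371,169 \right)} - J{\left(- \frac{747}{y{\left(-2 \right)}} + \frac{190}{w{\left(8,13 \right)}},-1190 \right)} = \left(\left(-2156\right) 169 + 1654 \cdot 1371\right) - -1023 = \left(-364364 + 2267634\right) + 1023 = 1903270 + 1023 = 1904293$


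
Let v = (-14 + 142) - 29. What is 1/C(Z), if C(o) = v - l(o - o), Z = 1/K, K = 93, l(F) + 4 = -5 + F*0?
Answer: 1/108 ≈ 0.0092593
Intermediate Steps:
v = 99 (v = 128 - 29 = 99)
l(F) = -9 (l(F) = -4 + (-5 + F*0) = -4 + (-5 + 0) = -4 - 5 = -9)
Z = 1/93 ≈ 0.010753
C(o) = 108 (C(o) = 99 - 1*(-9) = 99 + 9 = 108)
1/C(Z) = 1/108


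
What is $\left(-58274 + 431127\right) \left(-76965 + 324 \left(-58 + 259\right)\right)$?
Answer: $-4414952373$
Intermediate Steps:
$\left(-58274 + 431127\right) \left(-76965 + 324 \left(-58 + 259\right)\right) = 372853 \left(-76965 + 324 \cdot 201\right) = 372853 \left(-76965 + 65124\right) = 372853 \left(-11841\right) = -4414952373$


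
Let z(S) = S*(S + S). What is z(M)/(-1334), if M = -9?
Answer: -81/667 ≈ -0.12144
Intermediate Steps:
z(S) = 2*S² (z(S) = S*(2*S) = 2*S²)
z(M)/(-1334) = (2*(-9)²)/(-1334) = (2*81)*(-1/1334) = 162*(-1/1334) = -81/667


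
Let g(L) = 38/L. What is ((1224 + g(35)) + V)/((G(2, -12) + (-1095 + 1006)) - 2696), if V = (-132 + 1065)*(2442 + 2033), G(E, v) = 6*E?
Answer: -146174003/97055 ≈ -1506.1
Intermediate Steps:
V = 4175175 (V = 933*4475 = 4175175)
((1224 + g(35)) + V)/((G(2, -12) + (-1095 + 1006)) - 2696) = ((1224 + 38/35) + 4175175)/((6*2 + (-1095 + 1006)) - 2696) = ((1224 + 38*(1/35)) + 4175175)/((12 - 89) - 2696) = ((1224 + 38/35) + 4175175)/(-77 - 2696) = (42878/35 + 4175175)/(-2773) = (146174003/35)*(-1/2773) = -146174003/97055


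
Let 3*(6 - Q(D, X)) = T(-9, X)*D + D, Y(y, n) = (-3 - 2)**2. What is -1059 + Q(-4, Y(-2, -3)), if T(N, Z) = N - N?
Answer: -3155/3 ≈ -1051.7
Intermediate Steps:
T(N, Z) = 0
Y(y, n) = 25 (Y(y, n) = (-5)**2 = 25)
Q(D, X) = 6 - D/3 (Q(D, X) = 6 - (0*D + D)/3 = 6 - (0 + D)/3 = 6 - D/3)
-1059 + Q(-4, Y(-2, -3)) = -1059 + (6 - 1/3*(-4)) = -1059 + (6 + 4/3) = -1059 + 22/3 = -3155/3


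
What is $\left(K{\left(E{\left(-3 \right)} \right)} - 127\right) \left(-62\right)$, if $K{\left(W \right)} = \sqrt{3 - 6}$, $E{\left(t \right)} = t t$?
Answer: $7874 - 62 i \sqrt{3} \approx 7874.0 - 107.39 i$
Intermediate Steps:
$E{\left(t \right)} = t^{2}$
$K{\left(W \right)} = i \sqrt{3}$ ($K{\left(W \right)} = \sqrt{-3} = i \sqrt{3}$)
$\left(K{\left(E{\left(-3 \right)} \right)} - 127\right) \left(-62\right) = \left(i \sqrt{3} - 127\right) \left(-62\right) = \left(-127 + i \sqrt{3}\right) \left(-62\right) = 7874 - 62 i \sqrt{3}$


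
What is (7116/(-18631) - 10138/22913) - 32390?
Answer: -13827387146156/426892103 ≈ -32391.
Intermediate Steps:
(7116/(-18631) - 10138/22913) - 32390 = (7116*(-1/18631) - 10138*1/22913) - 32390 = (-7116/18631 - 10138/22913) - 32390 = -351929986/426892103 - 32390 = -13827387146156/426892103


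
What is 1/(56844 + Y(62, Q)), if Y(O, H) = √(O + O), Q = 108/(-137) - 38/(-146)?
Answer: 14211/807810053 - √31/1615620106 ≈ 1.7589e-5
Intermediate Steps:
Q = -5281/10001 (Q = 108*(-1/137) - 38*(-1/146) = -108/137 + 19/73 = -5281/10001 ≈ -0.52805)
Y(O, H) = √2*√O (Y(O, H) = √(2*O) = √2*√O)
1/(56844 + Y(62, Q)) = 1/(56844 + √2*√62) = 1/(56844 + 2*√31)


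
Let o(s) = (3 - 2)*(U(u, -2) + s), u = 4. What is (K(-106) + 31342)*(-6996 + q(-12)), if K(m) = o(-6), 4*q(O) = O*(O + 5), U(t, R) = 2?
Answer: -218582550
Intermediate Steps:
o(s) = 2 + s (o(s) = (3 - 2)*(2 + s) = 1*(2 + s) = 2 + s)
q(O) = O*(5 + O)/4 (q(O) = (O*(O + 5))/4 = (O*(5 + O))/4 = O*(5 + O)/4)
K(m) = -4 (K(m) = 2 - 6 = -4)
(K(-106) + 31342)*(-6996 + q(-12)) = (-4 + 31342)*(-6996 + (¼)*(-12)*(5 - 12)) = 31338*(-6996 + (¼)*(-12)*(-7)) = 31338*(-6996 + 21) = 31338*(-6975) = -218582550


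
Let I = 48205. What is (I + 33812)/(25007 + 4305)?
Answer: 82017/29312 ≈ 2.7981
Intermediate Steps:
(I + 33812)/(25007 + 4305) = (48205 + 33812)/(25007 + 4305) = 82017/29312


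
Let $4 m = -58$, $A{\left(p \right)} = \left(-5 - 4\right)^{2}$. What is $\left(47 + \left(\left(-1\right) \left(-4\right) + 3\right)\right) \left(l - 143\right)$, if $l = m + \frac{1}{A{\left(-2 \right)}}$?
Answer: $- \frac{25513}{3} \approx -8504.3$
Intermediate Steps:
$A{\left(p \right)} = 81$ ($A{\left(p \right)} = \left(-9\right)^{2} = 81$)
$m = - \frac{29}{2}$ ($m = \frac{1}{4} \left(-58\right) = - \frac{29}{2} \approx -14.5$)
$l = - \frac{2347}{162}$ ($l = - \frac{29}{2} + \frac{1}{81} = - \frac{2347}{162} \approx -14.488$)
$\left(47 + \left(\left(-1\right) \left(-4\right) + 3\right)\right) \left(l - 143\right) = \left(47 + \left(\left(-1\right) \left(-4\right) + 3\right)\right) \left(- \frac{2347}{162} - 143\right) = \left(47 + \left(4 + 3\right)\right) \left(- \frac{25513}{162}\right) = \left(47 + 7\right) \left(- \frac{25513}{162}\right) = 54 \left(- \frac{25513}{162}\right) = - \frac{25513}{3}$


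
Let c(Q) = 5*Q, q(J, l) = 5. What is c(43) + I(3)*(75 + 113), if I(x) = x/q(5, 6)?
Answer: 1639/5 ≈ 327.80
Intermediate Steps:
I(x) = x/5
c(43) + I(3)*(75 + 113) = 5*43 + ((⅕)*3)*(75 + 113) = 215 + (⅗)*188 = 215 + 564/5 = 1639/5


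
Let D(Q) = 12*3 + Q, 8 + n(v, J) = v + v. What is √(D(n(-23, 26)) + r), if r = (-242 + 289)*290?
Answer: 2*√3403 ≈ 116.67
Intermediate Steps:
n(v, J) = -8 + 2*v (n(v, J) = -8 + (v + v) = -8 + 2*v)
D(Q) = 36 + Q
r = 13630 (r = 47*290 = 13630)
√(D(n(-23, 26)) + r) = √((36 + (-8 + 2*(-23))) + 13630) = √((36 + (-8 - 46)) + 13630) = √((36 - 54) + 13630) = √(-18 + 13630) = √13612 = 2*√3403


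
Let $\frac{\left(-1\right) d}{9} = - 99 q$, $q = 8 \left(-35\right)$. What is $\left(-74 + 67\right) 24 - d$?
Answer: $249312$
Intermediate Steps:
$q = -280$
$d = -249480$ ($d = - 9 \left(\left(-99\right) \left(-280\right)\right) = \left(-9\right) 27720 = -249480$)
$\left(-74 + 67\right) 24 - d = \left(-74 + 67\right) 24 - -249480 = \left(-7\right) 24 + 249480 = -168 + 249480 = 249312$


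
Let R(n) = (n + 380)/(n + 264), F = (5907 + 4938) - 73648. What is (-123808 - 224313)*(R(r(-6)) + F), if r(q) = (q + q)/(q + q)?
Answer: 5793573804094/265 ≈ 2.1863e+10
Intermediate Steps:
F = -62803 (F = 10845 - 73648 = -62803)
r(q) = 1 (r(q) = (2*q)/((2*q)) = (2*q)*(1/(2*q)) = 1)
R(n) = (380 + n)/(264 + n)
(-123808 - 224313)*(R(r(-6)) + F) = (-123808 - 224313)*((380 + 1)/(264 + 1) - 62803) = -348121*(381/265 - 62803) = -348121*(-16642414/265) = 5793573804094/265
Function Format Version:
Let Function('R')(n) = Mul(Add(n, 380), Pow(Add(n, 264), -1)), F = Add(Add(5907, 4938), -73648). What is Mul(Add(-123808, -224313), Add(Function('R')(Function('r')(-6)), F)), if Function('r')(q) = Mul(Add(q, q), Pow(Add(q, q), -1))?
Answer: Rational(5793573804094, 265) ≈ 2.1863e+10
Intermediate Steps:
F = -62803 (F = Add(10845, -73648) = -62803)
Function('r')(q) = 1 (Function('r')(q) = Mul(Mul(2, q), Pow(Mul(2, q), -1)) = Mul(Mul(2, q), Mul(Rational(1, 2), Pow(q, -1))) = 1)
Function('R')(n) = Mul(Pow(Add(264, n), -1), Add(380, n)) (Function('R')(n) = Mul(Add(380, n), Pow(Add(264, n), -1)) = Mul(Pow(Add(264, n), -1), Add(380, n)))
Mul(Add(-123808, -224313), Add(Function('R')(Function('r')(-6)), F)) = Mul(Add(-123808, -224313), Add(Mul(Pow(Add(264, 1), -1), Add(380, 1)), -62803)) = Mul(-348121, Add(Mul(Pow(265, -1), 381), -62803)) = Mul(-348121, Add(Mul(Rational(1, 265), 381), -62803)) = Mul(-348121, Add(Rational(381, 265), -62803)) = Mul(-348121, Rational(-16642414, 265)) = Rational(5793573804094, 265)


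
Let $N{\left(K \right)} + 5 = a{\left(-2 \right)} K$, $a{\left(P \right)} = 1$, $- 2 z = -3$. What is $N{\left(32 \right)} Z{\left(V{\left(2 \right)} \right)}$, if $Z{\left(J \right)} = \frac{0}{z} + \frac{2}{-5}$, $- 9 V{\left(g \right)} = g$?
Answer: $- \frac{54}{5} \approx -10.8$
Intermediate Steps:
$z = \frac{3}{2}$ ($z = \left(- \frac{1}{2}\right) \left(-3\right) = \frac{3}{2} \approx 1.5$)
$V{\left(g \right)} = - \frac{g}{9}$
$N{\left(K \right)} = -5 + K$ ($N{\left(K \right)} = -5 + 1 K = -5 + K$)
$Z{\left(J \right)} = - \frac{2}{5}$ ($Z{\left(J \right)} = \frac{0}{\frac{3}{2}} + \frac{2}{-5} = 0 \cdot \frac{2}{3} + 2 \left(- \frac{1}{5}\right) = 0 - \frac{2}{5} = - \frac{2}{5}$)
$N{\left(32 \right)} Z{\left(V{\left(2 \right)} \right)} = \left(-5 + 32\right) \left(- \frac{2}{5}\right) = 27 \left(- \frac{2}{5}\right) = - \frac{54}{5}$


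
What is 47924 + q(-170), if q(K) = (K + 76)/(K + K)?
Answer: 8147127/170 ≈ 47924.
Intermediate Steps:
q(K) = (76 + K)/(2*K) (q(K) = (76 + K)/((2*K)) = (76 + K)*(1/(2*K)) = (76 + K)/(2*K))
47924 + q(-170) = 47924 + (1/2)*(76 - 170)/(-170) = 47924 + (1/2)*(-1/170)*(-94) = 47924 + 47/170 = 8147127/170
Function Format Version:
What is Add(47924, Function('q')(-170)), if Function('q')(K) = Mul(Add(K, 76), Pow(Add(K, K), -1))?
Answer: Rational(8147127, 170) ≈ 47924.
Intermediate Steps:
Function('q')(K) = Mul(Rational(1, 2), Pow(K, -1), Add(76, K)) (Function('q')(K) = Mul(Add(76, K), Pow(Mul(2, K), -1)) = Mul(Add(76, K), Mul(Rational(1, 2), Pow(K, -1))) = Mul(Rational(1, 2), Pow(K, -1), Add(76, K)))
Add(47924, Function('q')(-170)) = Add(47924, Mul(Rational(1, 2), Pow(-170, -1), Add(76, -170))) = Add(47924, Mul(Rational(1, 2), Rational(-1, 170), -94)) = Add(47924, Rational(47, 170)) = Rational(8147127, 170)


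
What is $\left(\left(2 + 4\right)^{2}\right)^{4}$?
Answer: $1679616$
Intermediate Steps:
$\left(\left(2 + 4\right)^{2}\right)^{4} = \left(6^{2}\right)^{4} = 36^{4} = 1679616$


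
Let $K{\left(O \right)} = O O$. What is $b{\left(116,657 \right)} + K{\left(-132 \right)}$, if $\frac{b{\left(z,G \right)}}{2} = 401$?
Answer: $18226$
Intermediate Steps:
$K{\left(O \right)} = O^{2}$
$b{\left(z,G \right)} = 802$ ($b{\left(z,G \right)} = 2 \cdot 401 = 802$)
$b{\left(116,657 \right)} + K{\left(-132 \right)} = 802 + \left(-132\right)^{2} = 802 + 17424 = 18226$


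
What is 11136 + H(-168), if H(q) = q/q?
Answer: 11137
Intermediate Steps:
H(q) = 1
11136 + H(-168) = 11136 + 1 = 11137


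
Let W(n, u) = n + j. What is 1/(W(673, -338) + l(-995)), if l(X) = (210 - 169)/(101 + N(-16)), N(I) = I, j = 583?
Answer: 85/106801 ≈ 0.00079587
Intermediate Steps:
W(n, u) = 583 + n (W(n, u) = n + 583 = 583 + n)
l(X) = 41/85 (l(X) = (210 - 169)/(101 - 16) = 41/85)
1/(W(673, -338) + l(-995)) = 1/((583 + 673) + 41/85) = 1/(1256 + 41/85) = 1/(106801/85) = 85/106801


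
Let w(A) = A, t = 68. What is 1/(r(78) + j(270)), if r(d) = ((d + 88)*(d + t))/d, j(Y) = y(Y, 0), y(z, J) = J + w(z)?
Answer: 39/22648 ≈ 0.0017220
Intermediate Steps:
y(z, J) = J + z
j(Y) = Y (j(Y) = 0 + Y = Y)
r(d) = (68 + d)*(88 + d)/d (r(d) = ((d + 88)*(d + 68))/d = ((88 + d)*(68 + d))/d = ((68 + d)*(88 + d))/d = (68 + d)*(88 + d)/d)
1/(r(78) + j(270)) = 1/((156 + 78 + 5984/78) + 270) = 1/((156 + 78 + 5984*(1/78)) + 270) = 1/((156 + 78 + 2992/39) + 270) = 1/(12118/39 + 270) = 1/(22648/39) = 39/22648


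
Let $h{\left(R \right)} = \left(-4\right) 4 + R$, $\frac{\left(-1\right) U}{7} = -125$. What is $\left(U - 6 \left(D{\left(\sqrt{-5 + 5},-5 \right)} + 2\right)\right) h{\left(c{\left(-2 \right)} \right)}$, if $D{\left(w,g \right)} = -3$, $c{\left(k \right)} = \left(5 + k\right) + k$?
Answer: $-13215$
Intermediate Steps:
$c{\left(k \right)} = 5 + 2 k$
$U = 875$ ($U = \left(-7\right) \left(-125\right) = 875$)
$h{\left(R \right)} = -16 + R$
$\left(U - 6 \left(D{\left(\sqrt{-5 + 5},-5 \right)} + 2\right)\right) h{\left(c{\left(-2 \right)} \right)} = \left(875 - 6 \left(-3 + 2\right)\right) \left(-16 + \left(5 + 2 \left(-2\right)\right)\right) = \left(875 - -6\right) \left(-16 + \left(5 - 4\right)\right) = \left(875 + 6\right) \left(-16 + 1\right) = 881 \left(-15\right) = -13215$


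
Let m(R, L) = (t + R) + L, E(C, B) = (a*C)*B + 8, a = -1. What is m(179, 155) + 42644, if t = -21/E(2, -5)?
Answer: 257861/6 ≈ 42977.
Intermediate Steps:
E(C, B) = 8 - B*C (E(C, B) = (-C)*B + 8 = -B*C + 8 = 8 - B*C)
t = -7/6 (t = -21/(8 - 1*(-5)*2) = -21/(8 + 10) = -21/18 = -21*1/18 = -7/6 ≈ -1.1667)
m(R, L) = -7/6 + L + R (m(R, L) = (-7/6 + R) + L = -7/6 + L + R)
m(179, 155) + 42644 = (-7/6 + 155 + 179) + 42644 = 1997/6 + 42644 = 257861/6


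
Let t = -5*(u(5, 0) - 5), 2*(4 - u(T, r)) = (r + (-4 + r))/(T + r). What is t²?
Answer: 9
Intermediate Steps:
u(T, r) = 4 - (-4 + 2*r)/(2*(T + r)) (u(T, r) = 4 - (r + (-4 + r))/(2*(T + r)) = 4 - (-4 + 2*r)/(2*(T + r)))
t = 3 (t = -5*((2 + 3*0 + 4*5)/(5 + 0) - 5) = -5*((2 + 0 + 20)/5 - 5) = -5*((⅕)*22 - 5) = -5*(22/5 - 5) = -5*(-⅗) = 3)
t² = 3² = 9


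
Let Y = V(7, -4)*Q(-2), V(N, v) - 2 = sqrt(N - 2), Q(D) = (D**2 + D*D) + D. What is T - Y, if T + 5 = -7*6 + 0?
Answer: -59 - 6*sqrt(5) ≈ -72.416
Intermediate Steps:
Q(D) = D + 2*D**2 (Q(D) = (D**2 + D**2) + D = 2*D**2 + D = D + 2*D**2)
V(N, v) = 2 + sqrt(-2 + N) (V(N, v) = 2 + sqrt(N - 2) = 2 + sqrt(-2 + N))
T = -47 (T = -5 + (-7*6 + 0) = -5 + (-42 + 0) = -5 - 42 = -47)
Y = 12 + 6*sqrt(5) (Y = (2 + sqrt(-2 + 7))*(-2*(1 + 2*(-2))) = (2 + sqrt(5))*(-2*(1 - 4)) = (2 + sqrt(5))*(-2*(-3)) = (2 + sqrt(5))*6 = 12 + 6*sqrt(5) ≈ 25.416)
T - Y = -47 - (12 + 6*sqrt(5)) = -47 + (-12 - 6*sqrt(5)) = -59 - 6*sqrt(5)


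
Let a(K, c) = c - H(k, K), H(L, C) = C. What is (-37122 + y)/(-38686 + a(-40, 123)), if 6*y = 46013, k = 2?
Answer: 176719/231138 ≈ 0.76456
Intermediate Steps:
y = 46013/6 (y = (⅙)*46013 = 46013/6 ≈ 7668.8)
a(K, c) = c - K
(-37122 + y)/(-38686 + a(-40, 123)) = (-37122 + 46013/6)/(-38686 + (123 - 1*(-40))) = -176719/(6*(-38686 + (123 + 40))) = -176719/(6*(-38686 + 163)) = -176719/6/(-38523) = -176719/6*(-1/38523) = 176719/231138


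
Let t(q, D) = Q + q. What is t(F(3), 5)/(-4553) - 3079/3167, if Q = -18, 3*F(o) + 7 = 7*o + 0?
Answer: -41929381/43258053 ≈ -0.96929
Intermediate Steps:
F(o) = -7/3 + 7*o/3 (F(o) = -7/3 + (7*o + 0)/3 = -7/3 + (7*o)/3 = -7/3 + 7*o/3)
t(q, D) = -18 + q
t(F(3), 5)/(-4553) - 3079/3167 = (-18 + (-7/3 + (7/3)*3))/(-4553) - 3079/3167 = (-18 + (-7/3 + 7))*(-1/4553) - 3079*1/3167 = (-18 + 14/3)*(-1/4553) - 3079/3167 = -40/3*(-1/4553) - 3079/3167 = 40/13659 - 3079/3167 = -41929381/43258053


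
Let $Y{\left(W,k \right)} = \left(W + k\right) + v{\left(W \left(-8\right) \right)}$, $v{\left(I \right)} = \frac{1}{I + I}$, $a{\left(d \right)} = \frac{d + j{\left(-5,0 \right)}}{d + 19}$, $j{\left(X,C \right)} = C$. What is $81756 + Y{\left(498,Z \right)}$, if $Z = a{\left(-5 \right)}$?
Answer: $\frac{4587779177}{55776} \approx 82254.0$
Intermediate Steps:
$a{\left(d \right)} = \frac{d}{19 + d}$ ($a{\left(d \right)} = \frac{d + 0}{d + 19} = \frac{d}{19 + d}$)
$Z = - \frac{5}{14}$ ($Z = - \frac{5}{19 - 5} = - \frac{5}{14} \approx -0.35714$)
$v{\left(I \right)} = \frac{1}{2 I}$
$Y{\left(W,k \right)} = W + k - \frac{1}{16 W}$ ($Y{\left(W,k \right)} = \left(W + k\right) + \frac{1}{2 W \left(-8\right)} = \left(W + k\right) + \frac{1}{2 \left(- 8 W\right)} = \left(W + k\right) + \frac{\left(- \frac{1}{8}\right) \frac{1}{W}}{2} = \left(W + k\right) - \frac{1}{16 W} = W + k - \frac{1}{16 W}$)
$81756 + Y{\left(498,Z \right)} = 81756 - \left(- \frac{6967}{14} + \frac{1}{7968}\right) = 81756 - - \frac{27756521}{55776} = 81756 + \frac{27756521}{55776} = \frac{4587779177}{55776}$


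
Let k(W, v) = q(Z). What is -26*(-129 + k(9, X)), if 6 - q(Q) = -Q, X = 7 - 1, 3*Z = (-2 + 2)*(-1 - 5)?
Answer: 3198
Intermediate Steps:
Z = 0 (Z = ((-2 + 2)*(-1 - 5))/3 = (0*(-6))/3 = (1/3)*0 = 0)
X = 6
q(Q) = 6 + Q (q(Q) = 6 - (-1)*Q = 6 + Q)
k(W, v) = 6 (k(W, v) = 6 + 0 = 6)
-26*(-129 + k(9, X)) = -26*(-129 + 6) = -26*(-123) = 3198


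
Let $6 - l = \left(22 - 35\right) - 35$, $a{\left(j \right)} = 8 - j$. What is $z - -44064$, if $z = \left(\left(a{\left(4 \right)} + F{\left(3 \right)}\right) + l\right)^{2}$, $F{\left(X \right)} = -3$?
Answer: $47089$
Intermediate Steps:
$l = 54$ ($l = 6 - \left(\left(22 - 35\right) - 35\right) = 6 - \left(-13 - 35\right) = 6 - -48 = 6 + 48 = 54$)
$z = 3025$ ($z = \left(\left(\left(8 - 4\right) - 3\right) + 54\right)^{2} = \left(\left(4 - 3\right) + 54\right)^{2} = \left(1 + 54\right)^{2} = 55^{2} = 3025$)
$z - -44064 = 3025 - -44064 = 3025 + 44064 = 47089$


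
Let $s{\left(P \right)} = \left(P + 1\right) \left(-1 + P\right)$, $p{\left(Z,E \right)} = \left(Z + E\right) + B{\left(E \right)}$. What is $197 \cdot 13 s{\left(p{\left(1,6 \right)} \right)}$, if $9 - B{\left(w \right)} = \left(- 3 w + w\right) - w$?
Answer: $2957955$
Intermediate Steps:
$B{\left(w \right)} = 9 + 3 w$ ($B{\left(w \right)} = 9 - \left(\left(- 3 w + w\right) - w\right) = 9 - \left(- 2 w - w\right) = 9 - - 3 w = 9 + 3 w$)
$p{\left(Z,E \right)} = 9 + Z + 4 E$ ($p{\left(Z,E \right)} = \left(Z + E\right) + \left(9 + 3 E\right) = \left(E + Z\right) + \left(9 + 3 E\right) = 9 + Z + 4 E$)
$s{\left(P \right)} = \left(1 + P\right) \left(-1 + P\right)$
$197 \cdot 13 s{\left(p{\left(1,6 \right)} \right)} = 197 \cdot 13 \left(-1 + \left(9 + 1 + 4 \cdot 6\right)^{2}\right) = 2561 \left(-1 + \left(9 + 1 + 24\right)^{2}\right) = 2561 \left(-1 + 34^{2}\right) = 2561 \left(-1 + 1156\right) = 2561 \cdot 1155 = 2957955$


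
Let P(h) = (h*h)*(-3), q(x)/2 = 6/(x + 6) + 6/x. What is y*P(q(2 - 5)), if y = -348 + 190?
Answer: 0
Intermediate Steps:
q(x) = 12/x + 12/(6 + x) (q(x) = 2*(6/(x + 6) + 6/x) = 2*(6/(6 + x) + 6/x) = 2*(6/x + 6/(6 + x)) = 12/x + 12/(6 + x))
P(h) = -3*h² (P(h) = h²*(-3) = -3*h²)
y = -158
y*P(q(2 - 5)) = -(-474)*(24*(3 + (2 - 5))/((2 - 5)*(6 + (2 - 5))))² = -(-474)*(24*(3 - 3)/(-3*(6 - 3)))² = -(-474)*(24*(-⅓)*0/3)² = -(-474)*(24*(-⅓)*(⅓)*0)² = -(-474)*0² = -(-474)*0 = -158*0 = 0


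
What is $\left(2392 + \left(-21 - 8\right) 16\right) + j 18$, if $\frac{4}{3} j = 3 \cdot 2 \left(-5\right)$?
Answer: $1523$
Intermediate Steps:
$j = - \frac{45}{2}$ ($j = \frac{3 \cdot 3 \cdot 2 \left(-5\right)}{4} = \frac{3 \cdot 6 \left(-5\right)}{4} = \frac{3}{4} \left(-30\right) = - \frac{45}{2} \approx -22.5$)
$\left(2392 + \left(-21 - 8\right) 16\right) + j 18 = \left(2392 + \left(-21 - 8\right) 16\right) - 405 = \left(2392 - 464\right) - 405 = 1928 - 405 = 1523$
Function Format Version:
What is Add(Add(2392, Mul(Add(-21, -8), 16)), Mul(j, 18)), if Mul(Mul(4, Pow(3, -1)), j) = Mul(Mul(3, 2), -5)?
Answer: 1523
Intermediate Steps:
j = Rational(-45, 2) (j = Mul(Rational(3, 4), Mul(Mul(3, 2), -5)) = Mul(Rational(3, 4), Mul(6, -5)) = Mul(Rational(3, 4), -30) = Rational(-45, 2) ≈ -22.500)
Add(Add(2392, Mul(Add(-21, -8), 16)), Mul(j, 18)) = Add(Add(2392, Mul(Add(-21, -8), 16)), Mul(Rational(-45, 2), 18)) = Add(Add(2392, Mul(-29, 16)), -405) = Add(Add(2392, -464), -405) = Add(1928, -405) = 1523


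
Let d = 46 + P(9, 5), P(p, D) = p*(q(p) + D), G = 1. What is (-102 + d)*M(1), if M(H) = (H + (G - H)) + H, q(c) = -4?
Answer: -94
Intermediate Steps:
P(p, D) = p*(-4 + D)
M(H) = 1 + H (M(H) = (H + (1 - H)) + H = 1 + H)
d = 55 (d = 46 + 9*(-4 + 5) = 46 + 9*1 = 46 + 9 = 55)
(-102 + d)*M(1) = (-102 + 55)*(1 + 1) = -47*2 = -94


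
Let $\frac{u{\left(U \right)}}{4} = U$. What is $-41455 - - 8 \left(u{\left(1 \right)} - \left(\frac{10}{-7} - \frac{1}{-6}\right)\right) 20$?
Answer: $- \frac{852875}{21} \approx -40613.0$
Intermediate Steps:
$u{\left(U \right)} = 4 U$
$-41455 - - 8 \left(u{\left(1 \right)} - \left(\frac{10}{-7} - \frac{1}{-6}\right)\right) 20 = -41455 - - 8 \left(4 \cdot 1 - \left(\frac{10}{-7} - \frac{1}{-6}\right)\right) 20 = -41455 - - 8 \left(4 - \left(10 \left(- \frac{1}{7}\right) - - \frac{1}{6}\right)\right) 20 = -41455 - - 8 \left(4 - \left(- \frac{10}{7} + \frac{1}{6}\right)\right) 20 = -41455 - - 8 \left(4 - - \frac{53}{42}\right) 20 = -41455 - - 8 \left(4 + \frac{53}{42}\right) 20 = -41455 - \left(-8\right) \frac{221}{42} \cdot 20 = -41455 - \left(- \frac{884}{21}\right) 20 = -41455 - - \frac{17680}{21} = -41455 + \frac{17680}{21} = - \frac{852875}{21}$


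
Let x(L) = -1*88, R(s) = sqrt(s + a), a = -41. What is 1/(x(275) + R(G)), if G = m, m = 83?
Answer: -44/3851 - sqrt(42)/7702 ≈ -0.012267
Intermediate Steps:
G = 83
R(s) = sqrt(-41 + s) (R(s) = sqrt(s - 41) = sqrt(-41 + s))
x(L) = -88
1/(x(275) + R(G)) = 1/(-88 + sqrt(-41 + 83)) = 1/(-88 + sqrt(42))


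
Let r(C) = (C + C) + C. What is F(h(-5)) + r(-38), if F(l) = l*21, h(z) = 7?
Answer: 33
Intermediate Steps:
F(l) = 21*l
r(C) = 3*C (r(C) = 2*C + C = 3*C)
F(h(-5)) + r(-38) = 21*7 + 3*(-38) = 147 - 114 = 33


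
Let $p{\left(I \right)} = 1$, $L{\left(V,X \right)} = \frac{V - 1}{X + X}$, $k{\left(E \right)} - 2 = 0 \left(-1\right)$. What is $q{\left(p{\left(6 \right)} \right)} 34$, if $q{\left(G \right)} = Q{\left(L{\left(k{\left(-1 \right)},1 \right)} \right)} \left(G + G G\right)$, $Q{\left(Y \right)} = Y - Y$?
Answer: $0$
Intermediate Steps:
$k{\left(E \right)} = 2$ ($k{\left(E \right)} = 2 + 0 \left(-1\right) = 2 + 0 = 2$)
$L{\left(V,X \right)} = \frac{-1 + V}{2 X}$
$Q{\left(Y \right)} = 0$
$q{\left(G \right)} = 0$ ($q{\left(G \right)} = 0 \left(G + G G\right) = 0 \left(G + G^{2}\right) = 0$)
$q{\left(p{\left(6 \right)} \right)} 34 = 0 \cdot 34 = 0$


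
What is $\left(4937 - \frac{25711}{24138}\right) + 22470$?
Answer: $\frac{661524455}{24138} \approx 27406.0$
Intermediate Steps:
$\left(4937 - \frac{25711}{24138}\right) + 22470 = \frac{119143595}{24138} + 22470 = \frac{661524455}{24138}$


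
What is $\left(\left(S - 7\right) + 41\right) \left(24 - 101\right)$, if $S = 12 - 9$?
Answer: $-2849$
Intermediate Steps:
$S = 3$ ($S = 12 - 9 = 3$)
$\left(\left(S - 7\right) + 41\right) \left(24 - 101\right) = \left(\left(3 - 7\right) + 41\right) \left(24 - 101\right) = \left(-4 + 41\right) \left(-77\right) = 37 \left(-77\right) = -2849$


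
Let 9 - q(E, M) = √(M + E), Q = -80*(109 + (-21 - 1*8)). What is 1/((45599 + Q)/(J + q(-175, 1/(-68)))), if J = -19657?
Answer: -19648/39199 - I*√202317/1332766 ≈ -0.50124 - 0.00033749*I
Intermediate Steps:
Q = -6400 (Q = -80*(109 + (-21 - 8)) = -80*(109 - 29) = -80*80 = -6400)
q(E, M) = 9 - √(E + M) (q(E, M) = 9 - √(M + E) = 9 - √(E + M))
1/((45599 + Q)/(J + q(-175, 1/(-68)))) = 1/((45599 - 6400)/(-19657 + (9 - √(-175 + 1/(-68))))) = 1/(39199/(-19657 + (9 - √(-175 - 1/68)))) = 1/(39199/(-19657 + (9 - √(-11901/68)))) = 1/(39199/(-19657 + (9 - I*√202317/34))) = 1/(39199/(-19648 - I*√202317/34)) = -19648/39199 - I*√202317/1332766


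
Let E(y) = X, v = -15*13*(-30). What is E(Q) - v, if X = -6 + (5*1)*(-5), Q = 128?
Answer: -5881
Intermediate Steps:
v = 5850 (v = -195*(-30) = 5850)
X = -31 (X = -6 + 5*(-5) = -6 - 25 = -31)
E(y) = -31
E(Q) - v = -31 - 1*5850 = -31 - 5850 = -5881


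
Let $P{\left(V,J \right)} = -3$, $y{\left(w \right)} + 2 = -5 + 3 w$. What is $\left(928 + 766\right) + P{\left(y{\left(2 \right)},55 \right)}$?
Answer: $1691$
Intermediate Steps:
$y{\left(w \right)} = -7 + 3 w$ ($y{\left(w \right)} = -2 + \left(-5 + 3 w\right) = -7 + 3 w$)
$\left(928 + 766\right) + P{\left(y{\left(2 \right)},55 \right)} = \left(928 + 766\right) - 3 = 1694 - 3 = 1691$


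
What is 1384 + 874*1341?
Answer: 1173418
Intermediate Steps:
1384 + 874*1341 = 1384 + 1172034 = 1173418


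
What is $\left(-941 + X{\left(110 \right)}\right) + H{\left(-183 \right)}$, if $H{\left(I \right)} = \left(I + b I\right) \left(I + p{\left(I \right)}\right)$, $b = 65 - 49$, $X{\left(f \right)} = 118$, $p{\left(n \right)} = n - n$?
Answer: $568490$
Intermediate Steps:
$p{\left(n \right)} = 0$
$b = 16$ ($b = 65 - 49 = 16$)
$H{\left(I \right)} = 17 I^{2}$ ($H{\left(I \right)} = \left(I + 16 I\right) \left(I + 0\right) = 17 I I = 17 I^{2}$)
$\left(-941 + X{\left(110 \right)}\right) + H{\left(-183 \right)} = \left(-941 + 118\right) + 17 \left(-183\right)^{2} = -823 + 17 \cdot 33489 = -823 + 569313 = 568490$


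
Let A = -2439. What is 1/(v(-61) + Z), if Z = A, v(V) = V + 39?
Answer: -1/2461 ≈ -0.00040634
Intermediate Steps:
v(V) = 39 + V
Z = -2439
1/(v(-61) + Z) = 1/((39 - 61) - 2439) = 1/(-22 - 2439) = 1/(-2461) = -1/2461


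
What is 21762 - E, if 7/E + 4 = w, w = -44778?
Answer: 974545891/44782 ≈ 21762.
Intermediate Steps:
E = -7/44782 (E = 7/(-4 - 44778) = 7/(-44782) = 7*(-1/44782) = -7/44782 ≈ -0.00015631)
21762 - E = 21762 - 1*(-7/44782) = 21762 + 7/44782 = 974545891/44782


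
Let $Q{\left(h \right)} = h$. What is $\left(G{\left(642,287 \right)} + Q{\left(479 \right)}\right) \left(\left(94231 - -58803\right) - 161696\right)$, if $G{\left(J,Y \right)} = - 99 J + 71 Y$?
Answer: $369884724$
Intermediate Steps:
$\left(G{\left(642,287 \right)} + Q{\left(479 \right)}\right) \left(\left(94231 - -58803\right) - 161696\right) = \left(\left(\left(-99\right) 642 + 71 \cdot 287\right) + 479\right) \left(\left(94231 - -58803\right) - 161696\right) = \left(\left(-63558 + 20377\right) + 479\right) \left(\left(94231 + 58803\right) - 161696\right) = \left(-43181 + 479\right) \left(153034 - 161696\right) = \left(-42702\right) \left(-8662\right) = 369884724$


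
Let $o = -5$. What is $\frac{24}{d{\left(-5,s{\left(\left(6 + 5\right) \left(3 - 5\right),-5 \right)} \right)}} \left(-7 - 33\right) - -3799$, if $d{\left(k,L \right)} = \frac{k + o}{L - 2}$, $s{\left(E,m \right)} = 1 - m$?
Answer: $4183$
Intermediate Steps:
$d{\left(k,L \right)} = \frac{-5 + k}{-2 + L}$ ($d{\left(k,L \right)} = \frac{k - 5}{L - 2} = \frac{-5 + k}{-2 + L}$)
$\frac{24}{d{\left(-5,s{\left(\left(6 + 5\right) \left(3 - 5\right),-5 \right)} \right)}} \left(-7 - 33\right) - -3799 = \frac{24}{\frac{1}{-2 + \left(1 - -5\right)} \left(-5 - 5\right)} \left(-7 - 33\right) - -3799 = \frac{24}{\frac{1}{-2 + \left(1 + 5\right)} \left(-10\right)} \left(-40\right) + 3799 = \frac{24}{\frac{1}{-2 + 6} \left(-10\right)} \left(-40\right) + 3799 = \frac{24}{\frac{1}{4} \left(-10\right)} \left(-40\right) + 3799 = \frac{24}{- \frac{5}{2}} \left(-40\right) + 3799 = 24 \left(- \frac{2}{5}\right) \left(-40\right) + 3799 = \left(- \frac{48}{5}\right) \left(-40\right) + 3799 = 384 + 3799 = 4183$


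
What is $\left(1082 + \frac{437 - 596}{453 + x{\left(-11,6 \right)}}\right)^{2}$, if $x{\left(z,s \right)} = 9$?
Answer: $\frac{27747230625}{23716} \approx 1.17 \cdot 10^{6}$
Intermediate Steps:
$\left(1082 + \frac{437 - 596}{453 + x{\left(-11,6 \right)}}\right)^{2} = \left(1082 + \frac{437 - 596}{453 + 9}\right)^{2} = \left(1082 - \frac{159}{462}\right)^{2} = \left(1082 - \frac{53}{154}\right)^{2} = \left(\frac{166575}{154}\right)^{2} = \frac{27747230625}{23716}$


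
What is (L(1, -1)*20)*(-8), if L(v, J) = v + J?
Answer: 0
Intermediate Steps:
L(v, J) = J + v
(L(1, -1)*20)*(-8) = ((-1 + 1)*20)*(-8) = (0*20)*(-8) = 0*(-8) = 0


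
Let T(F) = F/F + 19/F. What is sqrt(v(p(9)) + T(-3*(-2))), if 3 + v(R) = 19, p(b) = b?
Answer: 11*sqrt(6)/6 ≈ 4.4907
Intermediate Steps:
v(R) = 16 (v(R) = -3 + 19 = 16)
T(F) = 1 + 19/F
sqrt(v(p(9)) + T(-3*(-2))) = sqrt(16 + (19 - 3*(-2))/((-3*(-2)))) = sqrt(16 + (19 + 6)/6) = sqrt(16 + (1/6)*25) = sqrt(16 + 25/6) = sqrt(121/6) = 11*sqrt(6)/6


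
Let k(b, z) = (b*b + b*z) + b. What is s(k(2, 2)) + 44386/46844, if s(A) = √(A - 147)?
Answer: 22193/23422 + I*√137 ≈ 0.94753 + 11.705*I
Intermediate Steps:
k(b, z) = b + b² + b*z (k(b, z) = (b² + b*z) + b = b + b² + b*z)
s(A) = √(-147 + A)
s(k(2, 2)) + 44386/46844 = √(-147 + 2*(1 + 2 + 2)) + 44386/46844 = √(-147 + 2*5) + 44386*(1/46844) = √(-147 + 10) + 22193/23422 = √(-137) + 22193/23422 = I*√137 + 22193/23422 = 22193/23422 + I*√137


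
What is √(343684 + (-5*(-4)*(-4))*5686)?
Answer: 2*I*√27799 ≈ 333.46*I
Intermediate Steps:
√(343684 + (-5*(-4)*(-4))*5686) = √(343684 + (20*(-4))*5686) = √(343684 - 80*5686) = √(343684 - 454880) = √(-111196) = 2*I*√27799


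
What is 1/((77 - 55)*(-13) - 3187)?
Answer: -1/3473 ≈ -0.00028794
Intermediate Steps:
1/((77 - 55)*(-13) - 3187) = 1/(22*(-13) - 3187) = 1/(-286 - 3187) = 1/(-3473) = -1/3473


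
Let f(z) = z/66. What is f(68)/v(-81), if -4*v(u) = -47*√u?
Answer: -136*I/13959 ≈ -0.0097428*I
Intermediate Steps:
v(u) = 47*√u/4 (v(u) = -(-47)*√u/4 = 47*√u/4)
f(z) = z/66 (f(z) = z*(1/66) = z/66)
f(68)/v(-81) = ((1/66)*68)/((47*√(-81)/4)) = 34/(33*((47*(9*I)/4))) = 34/(33*((423*I/4))) = 34*(-4*I/423)/33 = -136*I/13959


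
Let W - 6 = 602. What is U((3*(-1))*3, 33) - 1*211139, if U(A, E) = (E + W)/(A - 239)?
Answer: -52363113/248 ≈ -2.1114e+5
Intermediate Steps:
W = 608 (W = 6 + 602 = 608)
U(A, E) = (608 + E)/(-239 + A) (U(A, E) = (E + 608)/(A - 239) = (608 + E)/(-239 + A))
U((3*(-1))*3, 33) - 1*211139 = (608 + 33)/(-239 + (3*(-1))*3) - 1*211139 = 641/(-239 - 3*3) - 211139 = 641/(-239 - 9) - 211139 = 641/(-248) - 211139 = -1/248*641 - 211139 = -641/248 - 211139 = -52363113/248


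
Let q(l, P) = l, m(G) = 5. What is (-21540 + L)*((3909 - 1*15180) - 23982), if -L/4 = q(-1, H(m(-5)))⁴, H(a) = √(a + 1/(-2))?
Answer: 759490632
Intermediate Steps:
H(a) = √(-½ + a) (H(a) = √(a - ½) = √(-½ + a))
L = -4 (L = -4*(-1)⁴ = -4*1 = -4)
(-21540 + L)*((3909 - 1*15180) - 23982) = (-21540 - 4)*((3909 - 1*15180) - 23982) = -21544*((3909 - 15180) - 23982) = -21544*(-11271 - 23982) = -21544*(-35253) = 759490632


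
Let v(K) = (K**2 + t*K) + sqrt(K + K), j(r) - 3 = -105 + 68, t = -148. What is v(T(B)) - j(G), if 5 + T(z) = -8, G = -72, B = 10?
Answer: 2127 + I*sqrt(26) ≈ 2127.0 + 5.099*I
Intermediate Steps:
T(z) = -13 (T(z) = -5 - 8 = -13)
j(r) = -34 (j(r) = 3 + (-105 + 68) = 3 - 37 = -34)
v(K) = K**2 - 148*K + sqrt(2)*sqrt(K) (v(K) = (K**2 - 148*K) + sqrt(K + K) = (K**2 - 148*K) + sqrt(2*K) = (K**2 - 148*K) + sqrt(2)*sqrt(K) = K**2 - 148*K + sqrt(2)*sqrt(K))
v(T(B)) - j(G) = ((-13)**2 - 148*(-13) + sqrt(2)*sqrt(-13)) - 1*(-34) = (169 + 1924 + sqrt(2)*(I*sqrt(13))) + 34 = (169 + 1924 + I*sqrt(26)) + 34 = (2093 + I*sqrt(26)) + 34 = 2127 + I*sqrt(26)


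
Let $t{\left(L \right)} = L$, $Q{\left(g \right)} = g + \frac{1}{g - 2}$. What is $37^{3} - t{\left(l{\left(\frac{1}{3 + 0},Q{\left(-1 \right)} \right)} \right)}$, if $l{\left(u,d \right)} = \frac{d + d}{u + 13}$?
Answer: $\frac{253266}{5} \approx 50653.0$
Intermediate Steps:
$Q{\left(g \right)} = g + \frac{1}{-2 + g}$
$l{\left(u,d \right)} = \frac{2 d}{13 + u}$
$37^{3} - t{\left(l{\left(\frac{1}{3 + 0},Q{\left(-1 \right)} \right)} \right)} = 37^{3} - \frac{2 \frac{1 + \left(-1\right)^{2} - -2}{-2 - 1}}{13 + \frac{1}{3 + 0}} = 50653 - \frac{2 \frac{1 + 1 + 2}{-3}}{13 + \frac{1}{3}} = 50653 - \frac{2 \left(\left(- \frac{1}{3}\right) 4\right)}{13 + \frac{1}{3}} = 50653 - 2 \left(- \frac{4}{3}\right) \frac{1}{\frac{40}{3}} = 50653 - 2 \left(- \frac{4}{3}\right) \frac{3}{40} = 50653 - - \frac{1}{5} = 50653 + \frac{1}{5} = \frac{253266}{5}$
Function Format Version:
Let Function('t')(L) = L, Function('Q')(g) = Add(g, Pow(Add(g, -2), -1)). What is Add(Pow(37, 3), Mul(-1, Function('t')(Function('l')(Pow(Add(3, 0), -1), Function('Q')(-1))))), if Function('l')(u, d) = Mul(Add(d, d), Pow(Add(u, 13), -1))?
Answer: Rational(253266, 5) ≈ 50653.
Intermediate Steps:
Function('Q')(g) = Add(g, Pow(Add(-2, g), -1))
Function('l')(u, d) = Mul(2, d, Pow(Add(13, u), -1)) (Function('l')(u, d) = Mul(Mul(2, d), Pow(Add(13, u), -1)) = Mul(2, d, Pow(Add(13, u), -1)))
Add(Pow(37, 3), Mul(-1, Function('t')(Function('l')(Pow(Add(3, 0), -1), Function('Q')(-1))))) = Add(Pow(37, 3), Mul(-1, Mul(2, Mul(Pow(Add(-2, -1), -1), Add(1, Pow(-1, 2), Mul(-2, -1))), Pow(Add(13, Pow(Add(3, 0), -1)), -1)))) = Add(50653, Mul(-1, Mul(2, Mul(Pow(-3, -1), Add(1, 1, 2)), Pow(Add(13, Pow(3, -1)), -1)))) = Add(50653, Mul(-1, Mul(2, Mul(Rational(-1, 3), 4), Pow(Add(13, Rational(1, 3)), -1)))) = Add(50653, Mul(-1, Mul(2, Rational(-4, 3), Pow(Rational(40, 3), -1)))) = Add(50653, Mul(-1, Mul(2, Rational(-4, 3), Rational(3, 40)))) = Add(50653, Mul(-1, Rational(-1, 5))) = Add(50653, Rational(1, 5)) = Rational(253266, 5)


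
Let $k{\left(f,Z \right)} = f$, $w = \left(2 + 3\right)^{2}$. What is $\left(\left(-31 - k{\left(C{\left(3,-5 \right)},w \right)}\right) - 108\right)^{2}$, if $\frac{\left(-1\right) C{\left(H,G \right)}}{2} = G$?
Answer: $22201$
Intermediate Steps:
$w = 25$ ($w = 5^{2} = 25$)
$C{\left(H,G \right)} = - 2 G$
$\left(\left(-31 - k{\left(C{\left(3,-5 \right)},w \right)}\right) - 108\right)^{2} = \left(\left(-31 - \left(-2\right) \left(-5\right)\right) - 108\right)^{2} = \left(\left(-31 - 10\right) - 108\right)^{2} = \left(-41 - 108\right)^{2} = \left(-149\right)^{2} = 22201$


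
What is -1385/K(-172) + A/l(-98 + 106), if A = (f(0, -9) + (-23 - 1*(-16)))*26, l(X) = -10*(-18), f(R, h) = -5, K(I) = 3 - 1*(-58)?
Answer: -22361/915 ≈ -24.438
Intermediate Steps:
K(I) = 61 (K(I) = 3 + 58 = 61)
l(X) = 180
A = -312 (A = (-5 + (-23 - 1*(-16)))*26 = (-5 + (-23 + 16))*26 = (-5 - 7)*26 = -12*26 = -312)
-1385/K(-172) + A/l(-98 + 106) = -1385/61 - 312/180 = -1385*1/61 - 312*1/180 = -1385/61 - 26/15 = -22361/915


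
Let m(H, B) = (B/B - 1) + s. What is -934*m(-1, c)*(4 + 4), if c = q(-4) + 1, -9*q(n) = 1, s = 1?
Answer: -7472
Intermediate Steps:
q(n) = -⅑ (q(n) = -⅑*1 = -⅑)
c = 8/9 (c = -⅑ + 1 = 8/9 ≈ 0.88889)
m(H, B) = 1 (m(H, B) = (B/B - 1) + 1 = (1 - 1) + 1 = 0 + 1 = 1)
-934*m(-1, c)*(4 + 4) = -934*(4 + 4) = -934*8 = -7472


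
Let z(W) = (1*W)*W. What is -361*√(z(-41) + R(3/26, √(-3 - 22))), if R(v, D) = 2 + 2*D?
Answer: -361*√(1683 + 10*I) ≈ -14810.0 - 43.998*I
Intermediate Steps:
z(W) = W² (z(W) = W*W = W²)
-361*√(z(-41) + R(3/26, √(-3 - 22))) = -361*√((-41)² + (2 + 2*√(-3 - 22))) = -361*√(1681 + (2 + 2*√(-25))) = -361*√(1681 + (2 + 2*(5*I))) = -361*√(1681 + (2 + 10*I)) = -361*√(1683 + 10*I)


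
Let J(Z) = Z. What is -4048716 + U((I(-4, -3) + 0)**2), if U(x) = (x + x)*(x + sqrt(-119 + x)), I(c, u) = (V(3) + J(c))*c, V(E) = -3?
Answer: -2819404 + 1568*sqrt(665) ≈ -2.7790e+6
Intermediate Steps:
I(c, u) = c*(-3 + c) (I(c, u) = (-3 + c)*c = c*(-3 + c))
U(x) = 2*x*(x + sqrt(-119 + x)) (U(x) = (2*x)*(x + sqrt(-119 + x)) = 2*x*(x + sqrt(-119 + x)))
-4048716 + U((I(-4, -3) + 0)**2) = -4048716 + 2*(-4*(-3 - 4) + 0)**2*((-4*(-3 - 4) + 0)**2 + sqrt(-119 + (-4*(-3 - 4) + 0)**2)) = -4048716 + 2*(-4*(-7) + 0)**2*((-4*(-7) + 0)**2 + sqrt(-119 + (-4*(-7) + 0)**2)) = -4048716 + 2*(28 + 0)**2*((28 + 0)**2 + sqrt(-119 + (28 + 0)**2)) = -4048716 + 2*28**2*(28**2 + sqrt(-119 + 28**2)) = -4048716 + 2*784*(784 + sqrt(-119 + 784)) = -4048716 + 2*784*(784 + sqrt(665)) = -4048716 + (1229312 + 1568*sqrt(665)) = -2819404 + 1568*sqrt(665)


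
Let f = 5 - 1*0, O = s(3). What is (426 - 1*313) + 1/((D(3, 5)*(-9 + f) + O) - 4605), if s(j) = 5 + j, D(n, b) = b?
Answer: 521720/4617 ≈ 113.00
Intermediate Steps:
O = 8 (O = 5 + 3 = 8)
f = 5 (f = 5 + 0 = 5)
(426 - 1*313) + 1/((D(3, 5)*(-9 + f) + O) - 4605) = (426 - 1*313) + 1/((5*(-9 + 5) + 8) - 4605) = (426 - 313) + 1/((5*(-4) + 8) - 4605) = 113 + 1/((-20 + 8) - 4605) = 113 + 1/(-12 - 4605) = 113 + 1/(-4617) = 113 - 1/4617 = 521720/4617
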